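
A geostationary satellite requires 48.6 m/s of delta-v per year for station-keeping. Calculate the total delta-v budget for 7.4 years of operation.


dV = rate * years = 48.6 * 7.4
dV = 359.6400 m/s

359.6400 m/s


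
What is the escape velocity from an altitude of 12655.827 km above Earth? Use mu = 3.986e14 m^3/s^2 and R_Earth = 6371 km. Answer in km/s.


r = 6371.0 + 12655.827 = 19026.8270 km = 1.9026827e+07 m
v_esc = sqrt(2*mu/r) = sqrt(2*3.986e14 / 1.9026827e+07)
v_esc = 6472.9233 m/s = 6.4729 km/s

6.4729 km/s


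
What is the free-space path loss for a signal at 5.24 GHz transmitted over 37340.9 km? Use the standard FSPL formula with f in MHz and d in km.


f = 5.24 GHz = 5240.0000 MHz
d = 37340.9 km
FSPL = 32.44 + 20*log10(5240.0000) + 20*log10(37340.9)
FSPL = 32.44 + 74.3866 + 91.4437
FSPL = 198.2703 dB

198.2703 dB


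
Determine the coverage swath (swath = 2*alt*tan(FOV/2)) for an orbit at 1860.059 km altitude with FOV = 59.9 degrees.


FOV = 59.9 deg = 1.0455 rad
swath = 2 * alt * tan(FOV/2) = 2 * 1860.059 * tan(0.5227261)
swath = 2 * 1860.059 * 0.5761873
swath = 2143.4848 km

2143.4848 km


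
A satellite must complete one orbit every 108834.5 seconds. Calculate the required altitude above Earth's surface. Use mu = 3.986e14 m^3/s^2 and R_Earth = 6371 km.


T = 108834.5 s
r = (mu*T^2/(4*pi^2))^(1/3) = (3.986e14 * 108834.5^2 / (4*pi^2))^(1/3)
r = 4.9268602e+07 m = 49268.6025 km
alt = r - R_E = 49268.6025 - 6371 = 42897.6025 km

42897.6025 km


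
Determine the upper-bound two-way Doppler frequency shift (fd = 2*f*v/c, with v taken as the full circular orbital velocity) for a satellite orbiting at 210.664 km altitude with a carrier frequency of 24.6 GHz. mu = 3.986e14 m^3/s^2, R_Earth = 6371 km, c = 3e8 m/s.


r = 6.581664e+06 m
v = sqrt(mu/r) = 7782.1714 m/s (worst-case radial velocity)
f = 24.6 GHz = 2.46e+10 Hz
fd = 2*f*v/c = 2*2.46e+10*7782.1714/3.0e+08
fd = 1.2762761e+06 Hz

1.2763e+06 Hz


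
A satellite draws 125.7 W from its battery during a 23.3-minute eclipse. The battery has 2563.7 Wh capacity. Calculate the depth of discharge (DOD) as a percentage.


E_used = P * t / 60 = 125.7 * 23.3 / 60 = 48.8135 Wh
DOD = E_used / E_total * 100 = 48.8135 / 2563.7 * 100
DOD = 1.9040 %

1.9040 %


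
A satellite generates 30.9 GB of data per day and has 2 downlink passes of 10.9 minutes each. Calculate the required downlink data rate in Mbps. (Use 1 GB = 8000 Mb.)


total contact time = 2 * 10.9 * 60 = 1308.0000 s
data = 30.9 GB = 247200.0000 Mb
rate = 247200.0000 / 1308.0000 = 188.9908 Mbps

188.9908 Mbps


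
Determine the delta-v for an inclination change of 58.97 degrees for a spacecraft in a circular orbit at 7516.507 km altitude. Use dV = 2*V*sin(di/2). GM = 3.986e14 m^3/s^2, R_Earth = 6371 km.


r = 13887.5070 km = 1.3887507e+07 m
V = sqrt(mu/r) = 5357.4300 m/s
di = 58.97 deg = 1.0292 rad
dV = 2*V*sin(di/2) = 2*5357.4300*sin(0.5146103)
dV = 5273.8078 m/s = 5.2738 km/s

5.2738 km/s


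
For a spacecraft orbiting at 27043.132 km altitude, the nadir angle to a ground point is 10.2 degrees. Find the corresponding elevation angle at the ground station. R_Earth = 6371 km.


r = R_E + alt = 33414.1320 km
Law of sines in the satellite / Earth-center / ground-point triangle:
  sin(nadir)/R_E = sin(90 + el)/r  =>  cos(el) = (r/R_E)*sin(nadir)
cos(el) = (33414.1320 / 6371.0000) * sin(10.2 deg) = 0.9287605
el = arccos(0.9287605) = 21.7576 deg
(Earth-central angle = 90 - nadir - el = 58.0424 deg)

21.7576 degrees


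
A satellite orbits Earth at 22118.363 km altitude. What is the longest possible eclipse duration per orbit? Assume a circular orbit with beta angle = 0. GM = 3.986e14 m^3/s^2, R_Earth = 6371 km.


r = 28489.3630 km
T = 797.5980 min
Eclipse fraction = arcsin(R_E/r)/pi = arcsin(6371.0000/28489.3630)/pi
= arcsin(0.2236273)/pi = 0.07178985
Eclipse duration = 0.07178985 * 797.5980 = 57.2594 min

57.2594 minutes


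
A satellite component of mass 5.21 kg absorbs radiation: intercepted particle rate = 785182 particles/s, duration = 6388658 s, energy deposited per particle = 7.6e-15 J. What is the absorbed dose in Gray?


Total energy deposited = rate * time * E_per
  = 785182 * 6388658 * 7.6e-15 = 0.03812357 J
Dose = E_total / mass = 0.03812357 / 5.21
Dose = 0.007317384 Gy

0.0073 Gy


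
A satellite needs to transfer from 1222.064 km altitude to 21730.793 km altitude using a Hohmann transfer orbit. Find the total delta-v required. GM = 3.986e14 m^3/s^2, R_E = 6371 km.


r1 = 7593.0640 km = 7.593064e+06 m
r2 = 28101.7930 km = 2.8101793e+07 m
dv1 = sqrt(mu/r1)*(sqrt(2*r2/(r1+r2)) - 1) = 1846.2163 m/s
dv2 = sqrt(mu/r2)*(1 - sqrt(2*r1/(r1+r2))) = 1309.6534 m/s
total dv = |dv1| + |dv2| = 1846.2163 + 1309.6534 = 3155.8697 m/s = 3.1559 km/s

3.1559 km/s


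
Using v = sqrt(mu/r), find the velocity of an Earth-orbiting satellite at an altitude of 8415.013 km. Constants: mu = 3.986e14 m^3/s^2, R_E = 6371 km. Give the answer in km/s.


r = R_E + alt = 6371.0 + 8415.013 = 14786.0130 km = 1.4786013e+07 m
v = sqrt(mu/r) = sqrt(3.986e14 / 1.4786013e+07) = 5192.1007 m/s = 5.1921 km/s

5.1921 km/s


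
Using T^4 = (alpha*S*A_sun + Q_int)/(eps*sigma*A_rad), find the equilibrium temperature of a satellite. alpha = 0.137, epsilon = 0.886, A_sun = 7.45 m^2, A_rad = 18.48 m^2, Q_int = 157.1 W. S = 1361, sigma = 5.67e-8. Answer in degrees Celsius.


Numerator = alpha*S*A_sun + Q_int = 0.137*1361*7.45 + 157.1 = 1546.2047 W
Denominator = eps*sigma*A_rad = 0.886*5.67e-8*18.48 = 9.2836498e-07 W/K^4
T^4 = 1.6655138e+09 K^4
T = 202.0166 K = -71.1334 C

-71.1334 degrees Celsius


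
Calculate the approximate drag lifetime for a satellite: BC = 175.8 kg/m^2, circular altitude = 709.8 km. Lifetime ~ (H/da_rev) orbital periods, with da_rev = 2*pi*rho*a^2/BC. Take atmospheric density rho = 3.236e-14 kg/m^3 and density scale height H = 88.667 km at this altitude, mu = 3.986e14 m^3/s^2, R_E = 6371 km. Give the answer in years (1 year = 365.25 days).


a = R_E + alt = 7080.8000 km = 7.0808e+06 m
da_rev = 2*pi*rho*a^2/BC = 2*pi*3.236e-14*(7.0808e+06)^2/175.8 = 0.0579874707 m per revolution
N = H/da_rev = 88667.0000 m / 0.0579874707 m = 1.5290717e+06 revolutions
P = 2*pi*sqrt(a^3/mu) = 5929.7272 s
lifetime = N*P = 1.5290717e+06 * 5929.7272 = 9.066978e+09 s = 104941.8748 days
years = 104941.8748 / 365.25 = 287.3152 years

287.3152 years


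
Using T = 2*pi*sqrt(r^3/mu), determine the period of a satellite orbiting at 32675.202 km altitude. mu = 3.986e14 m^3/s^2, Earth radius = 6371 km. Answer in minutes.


r = 39046.2020 km = 3.9046202e+07 m
T = 2*pi*sqrt(r^3/mu) = 2*pi*sqrt(5.953007e+22 / 3.986e14)
T = 76785.5353 s = 1279.7589 min

1279.7589 minutes


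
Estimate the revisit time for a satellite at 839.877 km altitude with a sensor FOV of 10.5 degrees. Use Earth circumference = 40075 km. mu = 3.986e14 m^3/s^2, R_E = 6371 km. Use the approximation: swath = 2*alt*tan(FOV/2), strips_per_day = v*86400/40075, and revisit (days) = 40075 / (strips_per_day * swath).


swath = 2*839.877*tan(0.09162979) = 154.3477 km
v = sqrt(mu/r) = 7434.8910 m/s = 7.4349 km/s
strips/day = v*86400/40075 = 7.4349*86400/40075 = 16.0293
coverage/day = strips * swath = 16.0293 * 154.3477 = 2474.0872 km
revisit = 40075 / 2474.0872 = 16.1979 days

16.1979 days


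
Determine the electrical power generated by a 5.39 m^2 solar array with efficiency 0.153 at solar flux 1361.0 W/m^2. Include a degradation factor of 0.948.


P = area * eta * S * degradation
P = 5.39 * 0.153 * 1361.0 * 0.948
P = 1064.0123 W

1064.0123 W


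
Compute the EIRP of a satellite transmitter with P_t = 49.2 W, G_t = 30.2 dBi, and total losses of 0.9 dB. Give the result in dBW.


Pt = 49.2 W = 16.9197 dBW
EIRP = Pt_dBW + Gt - losses = 16.9197 + 30.2 - 0.9 = 46.2197 dBW

46.2197 dBW


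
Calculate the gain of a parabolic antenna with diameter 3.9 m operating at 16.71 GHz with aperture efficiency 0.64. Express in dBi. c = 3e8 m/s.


lambda = c/f = 3e8 / 1.671e+10 = 0.01795332 m
G = eta*(pi*D/lambda)^2 = 0.64*(pi*3.9/0.01795332)^2
G = 298070.7249 (linear)
G = 10*log10(298070.7249) = 54.7432 dBi

54.7432 dBi


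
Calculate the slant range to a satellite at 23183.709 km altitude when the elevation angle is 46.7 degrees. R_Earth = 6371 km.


h = 23183.709 km, el = 46.7 deg
d = -R_E*sin(el) + sqrt((R_E*sin(el))^2 + 2*R_E*h + h^2)
d = -6371.0000*sin(0.8150688) + sqrt((6371.0000*0.7277728)^2 + 2*6371.0000*23183.709 + 23183.709^2)
d = 24593.3036 km

24593.3036 km


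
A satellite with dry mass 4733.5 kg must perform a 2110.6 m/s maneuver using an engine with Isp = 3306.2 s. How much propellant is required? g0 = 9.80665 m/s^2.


ve = Isp * g0 = 3306.2 * 9.80665 = 32422.746230 m/s
mass ratio = exp(dv/ve) = exp(2110.6/32422.746230) = 1.06726177
m_prop = m_dry * (mr - 1) = 4733.5 * (1.06726177 - 1)
m_prop = 318.3836 kg

318.3836 kg


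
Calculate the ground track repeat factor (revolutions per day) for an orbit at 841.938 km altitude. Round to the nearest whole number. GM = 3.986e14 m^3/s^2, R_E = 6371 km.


r = 7.212938e+06 m
T = 2*pi*sqrt(r^3/mu) = 6096.4851 s = 101.6081 min
revs/day = 1440 / 101.6081 = 14.1721
Rounded: 14 revolutions per day

14 revolutions per day


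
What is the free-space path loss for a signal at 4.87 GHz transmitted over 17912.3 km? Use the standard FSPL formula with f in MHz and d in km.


f = 4.87 GHz = 4870.0000 MHz
d = 17912.3 km
FSPL = 32.44 + 20*log10(4870.0000) + 20*log10(17912.3)
FSPL = 32.44 + 73.7506 + 85.0630
FSPL = 191.2536 dB

191.2536 dB


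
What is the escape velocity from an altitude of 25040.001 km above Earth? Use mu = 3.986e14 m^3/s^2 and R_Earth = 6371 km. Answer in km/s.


r = 6371.0 + 25040.001 = 31411.0010 km = 3.1411001e+07 m
v_esc = sqrt(2*mu/r) = sqrt(2*3.986e14 / 3.1411001e+07)
v_esc = 5037.8213 m/s = 5.0378 km/s

5.0378 km/s


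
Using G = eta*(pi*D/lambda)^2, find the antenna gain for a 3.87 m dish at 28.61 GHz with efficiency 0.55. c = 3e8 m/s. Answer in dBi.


lambda = c/f = 3e8 / 2.861e+10 = 0.01048584 m
G = eta*(pi*D/lambda)^2 = 0.55*(pi*3.87/0.01048584)^2
G = 739396.8075 (linear)
G = 10*log10(739396.8075) = 58.6888 dBi

58.6888 dBi


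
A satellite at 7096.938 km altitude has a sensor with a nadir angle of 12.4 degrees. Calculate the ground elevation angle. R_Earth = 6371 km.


r = R_E + alt = 13467.9380 km
Law of sines in the satellite / Earth-center / ground-point triangle:
  sin(nadir)/R_E = sin(90 + el)/r  =>  cos(el) = (r/R_E)*sin(nadir)
cos(el) = (13467.9380 / 6371.0000) * sin(12.4 deg) = 0.4539385
el = arccos(0.4539385) = 63.0033 deg
(Earth-central angle = 90 - nadir - el = 14.5967 deg)

63.0033 degrees


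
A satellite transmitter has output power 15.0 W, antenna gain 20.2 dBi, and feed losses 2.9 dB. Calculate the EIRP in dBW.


Pt = 15.0 W = 11.7609 dBW
EIRP = Pt_dBW + Gt - losses = 11.7609 + 20.2 - 2.9 = 29.0609 dBW

29.0609 dBW


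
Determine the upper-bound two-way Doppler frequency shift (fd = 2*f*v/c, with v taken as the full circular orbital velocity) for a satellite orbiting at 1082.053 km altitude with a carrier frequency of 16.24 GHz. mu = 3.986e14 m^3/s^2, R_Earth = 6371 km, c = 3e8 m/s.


r = 7.453053e+06 m
v = sqrt(mu/r) = 7313.1005 m/s (worst-case radial velocity)
f = 16.24 GHz = 1.624e+10 Hz
fd = 2*f*v/c = 2*1.624e+10*7313.1005/3.0e+08
fd = 791765.0153 Hz

791765.0153 Hz


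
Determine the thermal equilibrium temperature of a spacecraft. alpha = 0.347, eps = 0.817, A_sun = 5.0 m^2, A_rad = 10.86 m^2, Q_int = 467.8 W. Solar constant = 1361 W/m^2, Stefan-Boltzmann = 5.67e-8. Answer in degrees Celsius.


Numerator = alpha*S*A_sun + Q_int = 0.347*1361*5.0 + 467.8 = 2829.1350 W
Denominator = eps*sigma*A_rad = 0.817*5.67e-8*10.86 = 5.0307755e-07 W/K^4
T^4 = 5.6236558e+09 K^4
T = 273.8449 K = 0.6949161 C

0.6949 degrees Celsius


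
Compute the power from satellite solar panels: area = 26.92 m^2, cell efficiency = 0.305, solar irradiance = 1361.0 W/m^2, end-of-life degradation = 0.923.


P = area * eta * S * degradation
P = 26.92 * 0.305 * 1361.0 * 0.923
P = 10314.1804 W

10314.1804 W


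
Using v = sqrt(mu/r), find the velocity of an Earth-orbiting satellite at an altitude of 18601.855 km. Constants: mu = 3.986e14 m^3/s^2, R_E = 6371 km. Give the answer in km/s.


r = R_E + alt = 6371.0 + 18601.855 = 24972.8550 km = 2.4972855e+07 m
v = sqrt(mu/r) = sqrt(3.986e14 / 2.4972855e+07) = 3995.1634 m/s = 3.9952 km/s

3.9952 km/s


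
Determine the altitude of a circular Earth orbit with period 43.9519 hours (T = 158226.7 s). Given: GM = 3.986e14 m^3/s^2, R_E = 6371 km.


T = 158226.7 s
r = (mu*T^2/(4*pi^2))^(1/3) = (3.986e14 * 158226.7^2 / (4*pi^2))^(1/3)
r = 6.3228425e+07 m = 63228.4253 km
alt = r - R_E = 63228.4253 - 6371 = 56857.4253 km

56857.4253 km


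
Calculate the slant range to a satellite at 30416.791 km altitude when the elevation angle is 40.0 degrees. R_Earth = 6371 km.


h = 30416.791 km, el = 40.0 deg
d = -R_E*sin(el) + sqrt((R_E*sin(el))^2 + 2*R_E*h + h^2)
d = -6371.0000*sin(0.6981317) + sqrt((6371.0000*0.6427876)^2 + 2*6371.0000*30416.791 + 30416.791^2)
d = 32367.4192 km

32367.4192 km


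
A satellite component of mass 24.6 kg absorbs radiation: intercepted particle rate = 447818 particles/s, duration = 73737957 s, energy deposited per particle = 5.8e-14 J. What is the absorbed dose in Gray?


Total energy deposited = rate * time * E_per
  = 447818 * 73737957 * 5.8e-14 = 1.9152 J
Dose = E_total / mass = 1.9152 / 24.6
Dose = 0.07785483 Gy

0.0779 Gy


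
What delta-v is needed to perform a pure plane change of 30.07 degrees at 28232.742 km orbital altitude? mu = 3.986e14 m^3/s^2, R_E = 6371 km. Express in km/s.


r = 34603.7420 km = 3.4603742e+07 m
V = sqrt(mu/r) = 3393.9631 m/s
di = 30.07 deg = 0.5248205 rad
dV = 2*V*sin(di/2) = 2*3393.9631*sin(0.2624103)
dV = 1760.8495 m/s = 1.7608 km/s

1.7608 km/s


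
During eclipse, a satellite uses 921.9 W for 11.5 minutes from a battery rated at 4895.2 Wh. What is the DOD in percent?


E_used = P * t / 60 = 921.9 * 11.5 / 60 = 176.6975 Wh
DOD = E_used / E_total * 100 = 176.6975 / 4895.2 * 100
DOD = 3.6096 %

3.6096 %


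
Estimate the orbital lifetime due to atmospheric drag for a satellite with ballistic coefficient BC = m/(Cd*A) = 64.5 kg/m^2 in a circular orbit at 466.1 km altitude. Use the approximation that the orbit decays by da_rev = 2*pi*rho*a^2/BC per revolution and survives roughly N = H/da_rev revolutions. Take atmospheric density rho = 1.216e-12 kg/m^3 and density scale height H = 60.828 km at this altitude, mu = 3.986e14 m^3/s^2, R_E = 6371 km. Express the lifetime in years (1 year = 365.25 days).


a = R_E + alt = 6837.1000 km = 6.8371e+06 m
da_rev = 2*pi*rho*a^2/BC = 2*pi*1.216e-12*(6.8371e+06)^2/64.5 = 5.537294 m per revolution
N = H/da_rev = 60828.0000 m / 5.537294 m = 10985.1488 revolutions
P = 2*pi*sqrt(a^3/mu) = 5626.2512 s
lifetime = N*P = 10985.1488 * 5626.2512 = 6.1805207e+07 s = 715.3380 days
years = 715.3380 / 365.25 = 1.9585 years

1.9585 years


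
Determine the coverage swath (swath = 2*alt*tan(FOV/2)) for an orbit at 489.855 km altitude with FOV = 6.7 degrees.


FOV = 6.7 deg = 0.1169371 rad
swath = 2 * alt * tan(FOV/2) = 2 * 489.855 * tan(0.05846853)
swath = 2 * 489.855 * 0.05853525
swath = 57.3476 km

57.3476 km


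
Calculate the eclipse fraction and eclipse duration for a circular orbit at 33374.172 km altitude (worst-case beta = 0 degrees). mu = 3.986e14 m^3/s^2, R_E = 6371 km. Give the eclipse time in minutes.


r = 39745.1720 km
T = 1314.2759 min
Eclipse fraction = arcsin(R_E/r)/pi = arcsin(6371.0000/39745.1720)/pi
= arcsin(0.1602962)/pi = 0.05124494
Eclipse duration = 0.05124494 * 1314.2759 = 67.3500 min

67.3500 minutes


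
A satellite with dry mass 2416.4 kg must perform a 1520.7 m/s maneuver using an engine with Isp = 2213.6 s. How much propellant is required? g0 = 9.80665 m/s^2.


ve = Isp * g0 = 2213.6 * 9.80665 = 21708.000440 m/s
mass ratio = exp(dv/ve) = exp(1520.7/21708.000440) = 1.07256450
m_prop = m_dry * (mr - 1) = 2416.4 * (1.07256450 - 1)
m_prop = 175.3449 kg

175.3449 kg


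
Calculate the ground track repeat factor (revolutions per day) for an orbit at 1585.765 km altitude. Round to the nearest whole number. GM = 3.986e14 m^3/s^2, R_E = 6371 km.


r = 7.956765e+06 m
T = 2*pi*sqrt(r^3/mu) = 7063.4361 s = 117.7239 min
revs/day = 1440 / 117.7239 = 12.2320
Rounded: 12 revolutions per day

12 revolutions per day


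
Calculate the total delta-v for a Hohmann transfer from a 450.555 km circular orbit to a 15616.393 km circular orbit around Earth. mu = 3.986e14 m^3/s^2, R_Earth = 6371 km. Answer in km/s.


r1 = 6821.5550 km = 6.821555e+06 m
r2 = 21987.3930 km = 2.1987393e+07 m
dv1 = sqrt(mu/r1)*(sqrt(2*r2/(r1+r2)) - 1) = 1800.0884 m/s
dv2 = sqrt(mu/r2)*(1 - sqrt(2*r1/(r1+r2))) = 1327.7177 m/s
total dv = |dv1| + |dv2| = 1800.0884 + 1327.7177 = 3127.8060 m/s = 3.1278 km/s

3.1278 km/s


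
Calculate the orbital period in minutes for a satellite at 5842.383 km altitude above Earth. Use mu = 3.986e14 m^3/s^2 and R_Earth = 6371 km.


r = 12213.3830 km = 1.2213383e+07 m
T = 2*pi*sqrt(r^3/mu) = 2*pi*sqrt(1.8218303e+21 / 3.986e14)
T = 13432.7578 s = 223.8793 min

223.8793 minutes


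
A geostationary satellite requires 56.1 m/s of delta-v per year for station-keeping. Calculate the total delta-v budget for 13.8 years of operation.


dV = rate * years = 56.1 * 13.8
dV = 774.1800 m/s

774.1800 m/s


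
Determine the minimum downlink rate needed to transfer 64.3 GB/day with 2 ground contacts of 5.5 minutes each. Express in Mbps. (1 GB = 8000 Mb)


total contact time = 2 * 5.5 * 60 = 660.0000 s
data = 64.3 GB = 514400.0000 Mb
rate = 514400.0000 / 660.0000 = 779.3939 Mbps

779.3939 Mbps


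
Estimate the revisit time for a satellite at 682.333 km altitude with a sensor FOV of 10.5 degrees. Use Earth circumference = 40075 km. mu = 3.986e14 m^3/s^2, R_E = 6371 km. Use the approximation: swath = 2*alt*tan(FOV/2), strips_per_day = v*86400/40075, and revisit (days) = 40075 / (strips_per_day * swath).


swath = 2*682.333*tan(0.09162979) = 125.3952 km
v = sqrt(mu/r) = 7517.4657 m/s = 7.5175 km/s
strips/day = v*86400/40075 = 7.5175*86400/40075 = 16.2073
coverage/day = strips * swath = 16.2073 * 125.3952 = 2032.3221 km
revisit = 40075 / 2032.3221 = 19.7188 days

19.7188 days


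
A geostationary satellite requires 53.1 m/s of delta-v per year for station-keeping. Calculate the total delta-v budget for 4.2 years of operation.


dV = rate * years = 53.1 * 4.2
dV = 223.0200 m/s

223.0200 m/s


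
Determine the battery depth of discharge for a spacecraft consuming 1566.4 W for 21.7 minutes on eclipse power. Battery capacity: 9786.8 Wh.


E_used = P * t / 60 = 1566.4 * 21.7 / 60 = 566.5147 Wh
DOD = E_used / E_total * 100 = 566.5147 / 9786.8 * 100
DOD = 5.7886 %

5.7886 %


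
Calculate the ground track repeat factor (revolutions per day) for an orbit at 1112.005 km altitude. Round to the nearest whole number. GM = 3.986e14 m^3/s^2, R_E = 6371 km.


r = 7.483005e+06 m
T = 2*pi*sqrt(r^3/mu) = 6442.0675 s = 107.3678 min
revs/day = 1440 / 107.3678 = 13.4118
Rounded: 13 revolutions per day

13 revolutions per day


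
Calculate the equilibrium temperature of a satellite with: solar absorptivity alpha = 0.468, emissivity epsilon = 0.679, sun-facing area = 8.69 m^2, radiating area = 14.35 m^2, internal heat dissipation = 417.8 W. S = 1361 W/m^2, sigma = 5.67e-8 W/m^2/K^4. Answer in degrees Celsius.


Numerator = alpha*S*A_sun + Q_int = 0.468*1361*8.69 + 417.8 = 5952.8781 W
Denominator = eps*sigma*A_rad = 0.679*5.67e-8*14.35 = 5.5246496e-07 W/K^4
T^4 = 1.0775124e+10 K^4
T = 322.1852 K = 49.0352 C

49.0352 degrees Celsius


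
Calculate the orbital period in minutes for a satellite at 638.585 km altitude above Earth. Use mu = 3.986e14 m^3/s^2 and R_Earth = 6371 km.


r = 7009.5850 km = 7.009585e+06 m
T = 2*pi*sqrt(r^3/mu) = 2*pi*sqrt(3.4441093e+20 / 3.986e14)
T = 5840.4953 s = 97.3416 min

97.3416 minutes


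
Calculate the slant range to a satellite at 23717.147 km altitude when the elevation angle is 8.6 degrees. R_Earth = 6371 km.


h = 23717.147 km, el = 8.6 deg
d = -R_E*sin(el) + sqrt((R_E*sin(el))^2 + 2*R_E*h + h^2)
d = -6371.0000*sin(0.1500983) + sqrt((6371.0000*0.1495353)^2 + 2*6371.0000*23717.147 + 23717.147^2)
d = 28468.6388 km

28468.6388 km


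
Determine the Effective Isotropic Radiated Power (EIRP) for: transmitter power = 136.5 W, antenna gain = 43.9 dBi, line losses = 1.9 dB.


Pt = 136.5 W = 21.3513 dBW
EIRP = Pt_dBW + Gt - losses = 21.3513 + 43.9 - 1.9 = 63.3513 dBW

63.3513 dBW


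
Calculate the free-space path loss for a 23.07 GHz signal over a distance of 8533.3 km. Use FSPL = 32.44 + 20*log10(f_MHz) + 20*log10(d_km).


f = 23.07 GHz = 23070.0000 MHz
d = 8533.3 km
FSPL = 32.44 + 20*log10(23070.0000) + 20*log10(8533.3)
FSPL = 32.44 + 87.2610 + 78.6223
FSPL = 198.3233 dB

198.3233 dB


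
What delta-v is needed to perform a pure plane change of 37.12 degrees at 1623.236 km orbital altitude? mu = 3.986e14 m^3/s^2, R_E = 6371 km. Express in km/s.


r = 7994.2360 km = 7.994236e+06 m
V = sqrt(mu/r) = 7061.2269 m/s
di = 37.12 deg = 0.6478662 rad
dV = 2*V*sin(di/2) = 2*7061.2269*sin(0.3239331)
dV = 4495.1426 m/s = 4.4951 km/s

4.4951 km/s


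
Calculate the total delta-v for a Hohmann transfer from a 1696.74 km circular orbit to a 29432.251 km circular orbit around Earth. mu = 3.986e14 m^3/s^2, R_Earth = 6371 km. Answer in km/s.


r1 = 8067.7400 km = 8.06774e+06 m
r2 = 35803.2510 km = 3.5803251e+07 m
dv1 = sqrt(mu/r1)*(sqrt(2*r2/(r1+r2)) - 1) = 1951.0937 m/s
dv2 = sqrt(mu/r2)*(1 - sqrt(2*r1/(r1+r2))) = 1313.0952 m/s
total dv = |dv1| + |dv2| = 1951.0937 + 1313.0952 = 3264.1888 m/s = 3.2642 km/s

3.2642 km/s


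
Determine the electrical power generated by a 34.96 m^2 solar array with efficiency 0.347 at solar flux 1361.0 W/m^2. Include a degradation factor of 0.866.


P = area * eta * S * degradation
P = 34.96 * 0.347 * 1361.0 * 0.866
P = 14298.0534 W

14298.0534 W


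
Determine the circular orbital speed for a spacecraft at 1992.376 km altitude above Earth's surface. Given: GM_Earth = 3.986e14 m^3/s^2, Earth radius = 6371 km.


r = R_E + alt = 6371.0 + 1992.376 = 8363.3760 km = 8.363376e+06 m
v = sqrt(mu/r) = sqrt(3.986e14 / 8.363376e+06) = 6903.6352 m/s = 6.9036 km/s

6.9036 km/s


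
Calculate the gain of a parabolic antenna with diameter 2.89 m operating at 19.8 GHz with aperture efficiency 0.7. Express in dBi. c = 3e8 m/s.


lambda = c/f = 3e8 / 1.98e+10 = 0.01515152 m
G = eta*(pi*D/lambda)^2 = 0.7*(pi*2.89/0.01515152)^2
G = 251351.4194 (linear)
G = 10*log10(251351.4194) = 54.0028 dBi

54.0028 dBi


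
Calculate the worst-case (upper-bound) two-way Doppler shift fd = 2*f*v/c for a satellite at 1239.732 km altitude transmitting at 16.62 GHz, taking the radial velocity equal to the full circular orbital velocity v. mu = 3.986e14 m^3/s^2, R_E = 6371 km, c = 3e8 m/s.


r = 7.610732e+06 m
v = sqrt(mu/r) = 7236.9477 m/s (worst-case radial velocity)
f = 16.62 GHz = 1.662e+10 Hz
fd = 2*f*v/c = 2*1.662e+10*7236.9477/3.0e+08
fd = 801853.8024 Hz

801853.8024 Hz


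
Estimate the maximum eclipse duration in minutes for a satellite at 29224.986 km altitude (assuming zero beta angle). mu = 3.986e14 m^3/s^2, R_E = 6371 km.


r = 35595.9860 km
T = 1113.9393 min
Eclipse fraction = arcsin(R_E/r)/pi = arcsin(6371.0000/35595.9860)/pi
= arcsin(0.1789809)/pi = 0.05728002
Eclipse duration = 0.05728002 * 1113.9393 = 63.8065 min

63.8065 minutes


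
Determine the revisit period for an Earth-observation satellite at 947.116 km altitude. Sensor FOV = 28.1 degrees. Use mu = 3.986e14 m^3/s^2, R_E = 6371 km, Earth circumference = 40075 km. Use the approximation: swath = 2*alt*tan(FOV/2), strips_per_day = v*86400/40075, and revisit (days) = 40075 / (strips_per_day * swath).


swath = 2*947.116*tan(0.2452188) = 474.0413 km
v = sqrt(mu/r) = 7380.2148 m/s = 7.3802 km/s
strips/day = v*86400/40075 = 7.3802*86400/40075 = 15.9114
coverage/day = strips * swath = 15.9114 * 474.0413 = 7542.6742 km
revisit = 40075 / 7542.6742 = 5.3131 days

5.3131 days


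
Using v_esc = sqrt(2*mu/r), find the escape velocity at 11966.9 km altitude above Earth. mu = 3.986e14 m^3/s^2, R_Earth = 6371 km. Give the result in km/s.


r = 6371.0 + 11966.9 = 18337.9000 km = 1.83379e+07 m
v_esc = sqrt(2*mu/r) = sqrt(2*3.986e14 / 1.83379e+07)
v_esc = 6593.3912 m/s = 6.5934 km/s

6.5934 km/s


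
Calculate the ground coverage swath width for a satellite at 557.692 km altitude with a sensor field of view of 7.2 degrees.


FOV = 7.2 deg = 0.1256637 rad
swath = 2 * alt * tan(FOV/2) = 2 * 557.692 * tan(0.06283185)
swath = 2 * 557.692 * 0.06291467
swath = 70.1740 km

70.1740 km


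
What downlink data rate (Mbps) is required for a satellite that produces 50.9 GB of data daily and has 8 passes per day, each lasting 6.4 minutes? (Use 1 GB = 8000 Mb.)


total contact time = 8 * 6.4 * 60 = 3072.0000 s
data = 50.9 GB = 407200.0000 Mb
rate = 407200.0000 / 3072.0000 = 132.5521 Mbps

132.5521 Mbps


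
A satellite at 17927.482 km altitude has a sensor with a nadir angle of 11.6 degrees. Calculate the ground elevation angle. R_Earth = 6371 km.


r = R_E + alt = 24298.4820 km
Law of sines in the satellite / Earth-center / ground-point triangle:
  sin(nadir)/R_E = sin(90 + el)/r  =>  cos(el) = (r/R_E)*sin(nadir)
cos(el) = (24298.4820 / 6371.0000) * sin(11.6 deg) = 0.766895
el = arccos(0.766895) = 39.9241 deg
(Earth-central angle = 90 - nadir - el = 38.4759 deg)

39.9241 degrees


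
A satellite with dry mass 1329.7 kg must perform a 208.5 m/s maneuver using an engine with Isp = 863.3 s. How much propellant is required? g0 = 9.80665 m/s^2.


ve = Isp * g0 = 863.3 * 9.80665 = 8466.080945 m/s
mass ratio = exp(dv/ve) = exp(208.5/8466.080945) = 1.02493345
m_prop = m_dry * (mr - 1) = 1329.7 * (1.02493345 - 1)
m_prop = 33.1540 kg

33.1540 kg


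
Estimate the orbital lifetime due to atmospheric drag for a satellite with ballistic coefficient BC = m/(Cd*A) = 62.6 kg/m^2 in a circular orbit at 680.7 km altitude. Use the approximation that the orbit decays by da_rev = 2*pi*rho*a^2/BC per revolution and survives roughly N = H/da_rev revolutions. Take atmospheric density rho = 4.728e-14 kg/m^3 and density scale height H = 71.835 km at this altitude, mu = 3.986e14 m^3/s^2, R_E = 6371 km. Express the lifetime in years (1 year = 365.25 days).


a = R_E + alt = 7051.7000 km = 7.0517e+06 m
da_rev = 2*pi*rho*a^2/BC = 2*pi*4.728e-14*(7.0517e+06)^2/62.6 = 0.235977534 m per revolution
N = H/da_rev = 71835.0000 m / 0.235977534 m = 304414.5717 revolutions
P = 2*pi*sqrt(a^3/mu) = 5893.2106 s
lifetime = N*P = 304414.5717 * 5893.2106 = 1.7939792e+09 s = 20763.6480 days
years = 20763.6480 / 365.25 = 56.8478 years

56.8478 years


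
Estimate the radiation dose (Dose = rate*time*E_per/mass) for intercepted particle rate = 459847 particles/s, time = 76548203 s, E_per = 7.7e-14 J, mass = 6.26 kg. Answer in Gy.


Total energy deposited = rate * time * E_per
  = 459847 * 76548203 * 7.7e-14 = 2.7104 J
Dose = E_total / mass = 2.7104 / 6.26
Dose = 0.4329769 Gy

0.4330 Gy


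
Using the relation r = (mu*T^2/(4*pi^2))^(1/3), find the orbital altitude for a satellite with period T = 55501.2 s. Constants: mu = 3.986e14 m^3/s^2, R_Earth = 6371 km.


T = 55501.2 s
r = (mu*T^2/(4*pi^2))^(1/3) = (3.986e14 * 55501.2^2 / (4*pi^2))^(1/3)
r = 3.1448078e+07 m = 31448.0775 km
alt = r - R_E = 31448.0775 - 6371 = 25077.0775 km

25077.0775 km


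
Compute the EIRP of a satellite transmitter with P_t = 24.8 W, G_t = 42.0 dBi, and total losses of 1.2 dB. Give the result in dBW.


Pt = 24.8 W = 13.9445 dBW
EIRP = Pt_dBW + Gt - losses = 13.9445 + 42.0 - 1.2 = 54.7445 dBW

54.7445 dBW


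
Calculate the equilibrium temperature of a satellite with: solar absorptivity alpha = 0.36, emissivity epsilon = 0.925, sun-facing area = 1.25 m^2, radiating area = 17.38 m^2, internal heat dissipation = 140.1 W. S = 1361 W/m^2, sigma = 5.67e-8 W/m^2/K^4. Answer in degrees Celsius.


Numerator = alpha*S*A_sun + Q_int = 0.36*1361*1.25 + 140.1 = 752.5500 W
Denominator = eps*sigma*A_rad = 0.925*5.67e-8*17.38 = 9.1153755e-07 W/K^4
T^4 = 8.255831e+08 K^4
T = 169.5080 K = -103.6420 C

-103.6420 degrees Celsius


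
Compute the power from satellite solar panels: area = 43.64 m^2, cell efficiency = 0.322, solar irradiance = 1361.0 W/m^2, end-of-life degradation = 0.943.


P = area * eta * S * degradation
P = 43.64 * 0.322 * 1361.0 * 0.943
P = 18034.7627 W

18034.7627 W


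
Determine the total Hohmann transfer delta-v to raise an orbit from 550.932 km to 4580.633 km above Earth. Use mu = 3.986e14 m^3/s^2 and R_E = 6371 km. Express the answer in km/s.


r1 = 6921.9320 km = 6.921932e+06 m
r2 = 10951.6330 km = 1.0951633e+07 m
dv1 = sqrt(mu/r1)*(sqrt(2*r2/(r1+r2)) - 1) = 811.9914 m/s
dv2 = sqrt(mu/r2)*(1 - sqrt(2*r1/(r1+r2))) = 723.4593 m/s
total dv = |dv1| + |dv2| = 811.9914 + 723.4593 = 1535.4507 m/s = 1.5355 km/s

1.5355 km/s


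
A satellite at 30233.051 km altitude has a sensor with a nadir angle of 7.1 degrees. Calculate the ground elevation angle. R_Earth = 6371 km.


r = R_E + alt = 36604.0510 km
Law of sines in the satellite / Earth-center / ground-point triangle:
  sin(nadir)/R_E = sin(90 + el)/r  =>  cos(el) = (r/R_E)*sin(nadir)
cos(el) = (36604.0510 / 6371.0000) * sin(7.1 deg) = 0.710142
el = arccos(0.710142) = 44.7535 deg
(Earth-central angle = 90 - nadir - el = 38.1465 deg)

44.7535 degrees


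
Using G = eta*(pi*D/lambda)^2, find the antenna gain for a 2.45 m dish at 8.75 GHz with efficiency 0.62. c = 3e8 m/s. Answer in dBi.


lambda = c/f = 3e8 / 8.75e+09 = 0.03428571 m
G = eta*(pi*D/lambda)^2 = 0.62*(pi*2.45/0.03428571)^2
G = 31246.1994 (linear)
G = 10*log10(31246.1994) = 44.9480 dBi

44.9480 dBi


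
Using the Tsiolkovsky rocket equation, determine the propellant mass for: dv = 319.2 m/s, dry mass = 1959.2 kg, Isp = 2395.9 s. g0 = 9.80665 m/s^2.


ve = Isp * g0 = 2395.9 * 9.80665 = 23495.752735 m/s
mass ratio = exp(dv/ve) = exp(319.2/23495.752735) = 1.01367814
m_prop = m_dry * (mr - 1) = 1959.2 * (1.01367814 - 1)
m_prop = 26.7982 kg

26.7982 kg


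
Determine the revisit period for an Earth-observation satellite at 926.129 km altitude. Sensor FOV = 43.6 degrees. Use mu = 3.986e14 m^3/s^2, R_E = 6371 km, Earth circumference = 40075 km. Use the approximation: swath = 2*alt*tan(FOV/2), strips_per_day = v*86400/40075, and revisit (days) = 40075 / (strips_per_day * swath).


swath = 2*926.129*tan(0.3804818) = 740.8503 km
v = sqrt(mu/r) = 7390.8202 m/s = 7.3908 km/s
strips/day = v*86400/40075 = 7.3908*86400/40075 = 15.9343
coverage/day = strips * swath = 15.9343 * 740.8503 = 11804.9278 km
revisit = 40075 / 11804.9278 = 3.3948 days

3.3948 days


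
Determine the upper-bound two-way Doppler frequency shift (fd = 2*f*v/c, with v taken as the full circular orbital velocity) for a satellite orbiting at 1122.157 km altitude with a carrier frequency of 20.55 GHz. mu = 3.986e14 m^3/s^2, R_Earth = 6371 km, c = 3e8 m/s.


r = 7.493157e+06 m
v = sqrt(mu/r) = 7293.5041 m/s (worst-case radial velocity)
f = 20.55 GHz = 2.055e+10 Hz
fd = 2*f*v/c = 2*2.055e+10*7293.5041/3.0e+08
fd = 999210.0609 Hz

999210.0609 Hz


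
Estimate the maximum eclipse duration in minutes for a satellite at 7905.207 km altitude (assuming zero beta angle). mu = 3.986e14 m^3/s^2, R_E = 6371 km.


r = 14276.2070 km
T = 282.9301 min
Eclipse fraction = arcsin(R_E/r)/pi = arcsin(6371.0000/14276.2070)/pi
= arcsin(0.446267)/pi = 0.1472468
Eclipse duration = 0.1472468 * 282.9301 = 41.6606 min

41.6606 minutes


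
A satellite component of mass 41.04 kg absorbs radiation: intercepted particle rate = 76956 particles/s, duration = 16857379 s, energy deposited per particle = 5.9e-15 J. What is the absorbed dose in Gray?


Total energy deposited = rate * time * E_per
  = 76956 * 16857379 * 5.9e-15 = 0.007653931 J
Dose = E_total / mass = 0.007653931 / 41.04
Dose = 1.864993e-04 Gy

1.8650e-04 Gy


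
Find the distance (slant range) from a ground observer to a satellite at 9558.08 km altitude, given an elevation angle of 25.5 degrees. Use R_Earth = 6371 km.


h = 9558.08 km, el = 25.5 deg
d = -R_E*sin(el) + sqrt((R_E*sin(el))^2 + 2*R_E*h + h^2)
d = -6371.0000*sin(0.445059) + sqrt((6371.0000*0.4305111)^2 + 2*6371.0000*9558.08 + 9558.08^2)
d = 12112.1397 km

12112.1397 km


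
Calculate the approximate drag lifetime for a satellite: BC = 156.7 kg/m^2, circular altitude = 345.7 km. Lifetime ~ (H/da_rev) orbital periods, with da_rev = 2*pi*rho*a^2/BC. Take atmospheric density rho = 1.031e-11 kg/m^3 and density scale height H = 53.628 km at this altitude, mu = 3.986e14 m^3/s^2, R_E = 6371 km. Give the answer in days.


a = R_E + alt = 6716.7000 km = 6.7167e+06 m
da_rev = 2*pi*rho*a^2/BC = 2*pi*1.031e-11*(6.7167e+06)^2/156.7 = 18.650112 m per revolution
N = H/da_rev = 53628.0000 m / 18.650112 m = 2875.4787 revolutions
P = 2*pi*sqrt(a^3/mu) = 5478.2916 s
lifetime = N*P = 2875.4787 * 5478.2916 = 1.5752711e+07 s = 182.3230 days

182.3230 days


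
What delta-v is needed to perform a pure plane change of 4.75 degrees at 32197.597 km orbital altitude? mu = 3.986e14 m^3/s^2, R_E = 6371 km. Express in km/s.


r = 38568.5970 km = 3.8568597e+07 m
V = sqrt(mu/r) = 3214.7835 m/s
di = 4.75 deg = 0.08290314 rad
dV = 2*V*sin(di/2) = 2*3214.7835*sin(0.04145157)
dV = 266.4393 m/s = 0.2664393 km/s

0.2664 km/s


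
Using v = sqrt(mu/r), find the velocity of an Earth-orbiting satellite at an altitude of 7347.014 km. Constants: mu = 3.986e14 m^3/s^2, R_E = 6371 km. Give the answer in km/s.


r = R_E + alt = 6371.0 + 7347.014 = 13718.0140 km = 1.3718014e+07 m
v = sqrt(mu/r) = sqrt(3.986e14 / 1.3718014e+07) = 5390.4252 m/s = 5.3904 km/s

5.3904 km/s


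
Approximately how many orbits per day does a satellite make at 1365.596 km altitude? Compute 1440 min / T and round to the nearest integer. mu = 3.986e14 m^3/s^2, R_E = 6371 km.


r = 7.736596e+06 m
T = 2*pi*sqrt(r^3/mu) = 6772.2986 s = 112.8716 min
revs/day = 1440 / 112.8716 = 12.7579
Rounded: 13 revolutions per day

13 revolutions per day


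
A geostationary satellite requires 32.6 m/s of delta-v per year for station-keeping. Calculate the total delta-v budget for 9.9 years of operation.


dV = rate * years = 32.6 * 9.9
dV = 322.7400 m/s

322.7400 m/s


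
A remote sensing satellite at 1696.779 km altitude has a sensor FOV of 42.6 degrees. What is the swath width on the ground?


FOV = 42.6 deg = 0.7435103 rad
swath = 2 * alt * tan(FOV/2) = 2 * 1696.779 * tan(0.3717551)
swath = 2 * 1696.779 * 0.3898837
swath = 1323.0930 km

1323.0930 km


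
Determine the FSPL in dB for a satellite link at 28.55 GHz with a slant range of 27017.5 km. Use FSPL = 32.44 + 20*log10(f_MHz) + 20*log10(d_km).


f = 28.55 GHz = 28550.0000 MHz
d = 27017.5 km
FSPL = 32.44 + 20*log10(28550.0000) + 20*log10(27017.5)
FSPL = 32.44 + 89.1121 + 88.6329
FSPL = 210.1850 dB

210.1850 dB


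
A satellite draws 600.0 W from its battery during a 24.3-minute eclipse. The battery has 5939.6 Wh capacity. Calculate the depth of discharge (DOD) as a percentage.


E_used = P * t / 60 = 600.0 * 24.3 / 60 = 243.0000 Wh
DOD = E_used / E_total * 100 = 243.0000 / 5939.6 * 100
DOD = 4.0912 %

4.0912 %


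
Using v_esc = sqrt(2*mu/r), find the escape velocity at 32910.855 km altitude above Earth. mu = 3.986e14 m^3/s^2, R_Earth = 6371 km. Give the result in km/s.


r = 6371.0 + 32910.855 = 39281.8550 km = 3.9281855e+07 m
v_esc = sqrt(2*mu/r) = sqrt(2*3.986e14 / 3.9281855e+07)
v_esc = 4504.9259 m/s = 4.5049 km/s

4.5049 km/s


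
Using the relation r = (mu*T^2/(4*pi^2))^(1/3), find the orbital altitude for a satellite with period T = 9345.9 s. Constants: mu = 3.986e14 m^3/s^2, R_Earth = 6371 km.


T = 9345.9 s
r = (mu*T^2/(4*pi^2))^(1/3) = (3.986e14 * 9345.9^2 / (4*pi^2))^(1/3)
r = 9.589735e+06 m = 9589.7350 km
alt = r - R_E = 9589.7350 - 6371 = 3218.7350 km

3218.7350 km


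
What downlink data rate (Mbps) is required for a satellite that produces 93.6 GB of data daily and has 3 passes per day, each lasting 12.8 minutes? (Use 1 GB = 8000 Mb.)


total contact time = 3 * 12.8 * 60 = 2304.0000 s
data = 93.6 GB = 748800.0000 Mb
rate = 748800.0000 / 2304.0000 = 325.0000 Mbps

325.0000 Mbps


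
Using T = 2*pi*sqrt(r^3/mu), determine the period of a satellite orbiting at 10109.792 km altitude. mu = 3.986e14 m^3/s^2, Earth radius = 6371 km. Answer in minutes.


r = 16480.7920 km = 1.6480792e+07 m
T = 2*pi*sqrt(r^3/mu) = 2*pi*sqrt(4.4764551e+21 / 3.986e14)
T = 21056.1196 s = 350.9353 min

350.9353 minutes


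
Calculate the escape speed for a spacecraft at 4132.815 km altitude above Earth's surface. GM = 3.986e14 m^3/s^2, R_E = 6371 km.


r = 6371.0 + 4132.815 = 10503.8150 km = 1.0503815e+07 m
v_esc = sqrt(2*mu/r) = sqrt(2*3.986e14 / 1.0503815e+07)
v_esc = 8711.8445 m/s = 8.7118 km/s

8.7118 km/s


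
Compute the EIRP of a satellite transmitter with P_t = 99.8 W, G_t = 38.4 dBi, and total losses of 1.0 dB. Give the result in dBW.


Pt = 99.8 W = 19.9913 dBW
EIRP = Pt_dBW + Gt - losses = 19.9913 + 38.4 - 1.0 = 57.3913 dBW

57.3913 dBW


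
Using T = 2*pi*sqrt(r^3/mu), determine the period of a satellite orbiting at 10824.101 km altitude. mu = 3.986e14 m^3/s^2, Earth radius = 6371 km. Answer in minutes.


r = 17195.1010 km = 1.7195101e+07 m
T = 2*pi*sqrt(r^3/mu) = 2*pi*sqrt(5.0841013e+21 / 3.986e14)
T = 22439.7657 s = 373.9961 min

373.9961 minutes


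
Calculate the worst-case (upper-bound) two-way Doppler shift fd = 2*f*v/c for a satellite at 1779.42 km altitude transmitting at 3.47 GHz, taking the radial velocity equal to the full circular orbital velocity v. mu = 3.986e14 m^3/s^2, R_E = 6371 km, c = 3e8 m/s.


r = 8.15042e+06 m
v = sqrt(mu/r) = 6993.2435 m/s (worst-case radial velocity)
f = 3.47 GHz = 3.47e+09 Hz
fd = 2*f*v/c = 2*3.47e+09*6993.2435/3.0e+08
fd = 161777.0338 Hz

161777.0338 Hz


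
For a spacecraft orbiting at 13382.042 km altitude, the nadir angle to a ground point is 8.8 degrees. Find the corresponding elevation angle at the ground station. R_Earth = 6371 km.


r = R_E + alt = 19753.0420 km
Law of sines in the satellite / Earth-center / ground-point triangle:
  sin(nadir)/R_E = sin(90 + el)/r  =>  cos(el) = (r/R_E)*sin(nadir)
cos(el) = (19753.0420 / 6371.0000) * sin(8.8 deg) = 0.4743267
el = arccos(0.4743267) = 61.6845 deg
(Earth-central angle = 90 - nadir - el = 19.5155 deg)

61.6845 degrees


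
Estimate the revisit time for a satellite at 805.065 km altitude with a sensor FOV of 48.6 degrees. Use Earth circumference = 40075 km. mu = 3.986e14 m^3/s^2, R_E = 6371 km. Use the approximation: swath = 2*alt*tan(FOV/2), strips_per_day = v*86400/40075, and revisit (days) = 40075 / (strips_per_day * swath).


swath = 2*805.065*tan(0.424115) = 727.0016 km
v = sqrt(mu/r) = 7452.9029 m/s = 7.4529 km/s
strips/day = v*86400/40075 = 7.4529*86400/40075 = 16.0681
coverage/day = strips * swath = 16.0681 * 727.0016 = 11681.5649 km
revisit = 40075 / 11681.5649 = 3.4306 days

3.4306 days


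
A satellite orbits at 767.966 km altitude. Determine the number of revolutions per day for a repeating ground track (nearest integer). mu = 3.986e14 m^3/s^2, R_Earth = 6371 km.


r = 7.138966e+06 m
T = 2*pi*sqrt(r^3/mu) = 6002.9426 s = 100.0490 min
revs/day = 1440 / 100.0490 = 14.3929
Rounded: 14 revolutions per day

14 revolutions per day


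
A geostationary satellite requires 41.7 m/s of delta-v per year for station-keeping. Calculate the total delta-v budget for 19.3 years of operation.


dV = rate * years = 41.7 * 19.3
dV = 804.8100 m/s

804.8100 m/s


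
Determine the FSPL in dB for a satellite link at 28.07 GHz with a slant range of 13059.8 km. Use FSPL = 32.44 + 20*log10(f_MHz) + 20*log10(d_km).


f = 28.07 GHz = 28070.0000 MHz
d = 13059.8 km
FSPL = 32.44 + 20*log10(28070.0000) + 20*log10(13059.8)
FSPL = 32.44 + 88.9648 + 82.3187
FSPL = 203.7236 dB

203.7236 dB
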